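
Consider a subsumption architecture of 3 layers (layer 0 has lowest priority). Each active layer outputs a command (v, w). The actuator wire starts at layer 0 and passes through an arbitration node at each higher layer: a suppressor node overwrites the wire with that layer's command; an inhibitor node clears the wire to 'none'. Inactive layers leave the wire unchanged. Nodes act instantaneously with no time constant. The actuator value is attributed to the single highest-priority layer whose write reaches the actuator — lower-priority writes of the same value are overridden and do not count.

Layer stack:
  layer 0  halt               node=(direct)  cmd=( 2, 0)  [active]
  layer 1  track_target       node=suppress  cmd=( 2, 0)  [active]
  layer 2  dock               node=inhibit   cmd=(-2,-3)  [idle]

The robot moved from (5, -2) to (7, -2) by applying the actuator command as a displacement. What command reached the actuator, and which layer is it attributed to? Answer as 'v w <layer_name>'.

2 0 track_target

displacement = (7, -2) − (5, -2) = (2, 0)
layer 0 (halt) active — direct: (2, 0)
layer 1 (track_target) active — suppresses: (2, 0)
layer 2 (dock) idle — unchanged: (2, 0)
→ actuator (2, 0) — from layer 1 (track_target)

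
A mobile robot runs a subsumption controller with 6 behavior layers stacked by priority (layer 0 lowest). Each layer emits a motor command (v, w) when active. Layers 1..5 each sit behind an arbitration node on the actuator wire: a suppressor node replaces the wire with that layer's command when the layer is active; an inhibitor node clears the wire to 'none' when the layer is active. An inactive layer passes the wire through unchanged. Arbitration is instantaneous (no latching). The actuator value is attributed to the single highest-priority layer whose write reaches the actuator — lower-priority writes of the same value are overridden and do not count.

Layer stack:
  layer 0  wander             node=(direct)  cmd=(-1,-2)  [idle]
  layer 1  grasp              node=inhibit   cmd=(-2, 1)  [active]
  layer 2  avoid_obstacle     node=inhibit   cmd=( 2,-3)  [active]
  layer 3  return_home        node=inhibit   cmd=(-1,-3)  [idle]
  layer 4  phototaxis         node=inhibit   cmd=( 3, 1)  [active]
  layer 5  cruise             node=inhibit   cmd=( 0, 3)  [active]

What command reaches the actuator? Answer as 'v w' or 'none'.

none

[0] wander off; wire := none
[1] grasp on (inhibit); wire := none
[2] avoid_obstacle on (inhibit); wire := none
[3] return_home off; pass none
[4] phototaxis on (inhibit); wire := none
[5] cruise on (inhibit); wire := none
output none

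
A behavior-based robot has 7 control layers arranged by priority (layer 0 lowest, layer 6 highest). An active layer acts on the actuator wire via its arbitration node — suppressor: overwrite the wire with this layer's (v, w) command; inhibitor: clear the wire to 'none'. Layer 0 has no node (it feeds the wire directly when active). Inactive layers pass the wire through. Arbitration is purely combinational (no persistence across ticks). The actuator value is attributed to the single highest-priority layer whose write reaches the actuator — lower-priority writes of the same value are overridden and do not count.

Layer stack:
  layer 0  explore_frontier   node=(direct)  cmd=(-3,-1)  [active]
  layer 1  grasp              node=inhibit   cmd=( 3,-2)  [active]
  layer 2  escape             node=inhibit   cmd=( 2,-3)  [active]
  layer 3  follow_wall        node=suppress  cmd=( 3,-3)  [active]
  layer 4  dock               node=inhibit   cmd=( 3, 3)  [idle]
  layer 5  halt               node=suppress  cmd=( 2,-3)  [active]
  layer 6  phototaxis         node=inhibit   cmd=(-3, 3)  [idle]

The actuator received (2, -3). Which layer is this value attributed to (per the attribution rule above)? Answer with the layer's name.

halt

L0 explore_frontier: active, feeds wire = (-3, -1)
L1 grasp: active, inhibitor → wire = none
L2 escape: active, inhibitor → wire = none
L3 follow_wall: active, suppressor → wire = (3, -3)
L4 dock: idle → wire stays (3, -3)
L5 halt: active, suppressor → wire = (2, -3)
L6 phototaxis: idle → wire stays (2, -3)
actuator = (2, -3)
last writer: layer 5 = halt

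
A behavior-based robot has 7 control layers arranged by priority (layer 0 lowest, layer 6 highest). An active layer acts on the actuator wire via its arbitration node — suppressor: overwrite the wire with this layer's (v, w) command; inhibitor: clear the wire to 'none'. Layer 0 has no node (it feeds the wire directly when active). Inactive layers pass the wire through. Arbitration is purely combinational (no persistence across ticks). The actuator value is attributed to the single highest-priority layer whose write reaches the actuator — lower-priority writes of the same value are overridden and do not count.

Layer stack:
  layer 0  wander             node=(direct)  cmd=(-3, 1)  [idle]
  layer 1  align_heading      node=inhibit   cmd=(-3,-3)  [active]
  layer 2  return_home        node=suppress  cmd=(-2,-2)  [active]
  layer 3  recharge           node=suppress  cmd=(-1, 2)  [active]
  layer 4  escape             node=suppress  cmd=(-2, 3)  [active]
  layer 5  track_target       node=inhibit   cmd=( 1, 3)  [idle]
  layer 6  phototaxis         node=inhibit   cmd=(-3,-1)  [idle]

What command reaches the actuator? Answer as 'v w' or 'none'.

-2 3

[0] wander off; wire := none
[1] align_heading on (inhibit); wire := none
[2] return_home on (suppress); wire := (-2, -2)
[3] recharge on (suppress); wire := (-1, 2)
[4] escape on (suppress); wire := (-2, 3)
[5] track_target off; pass (-2, 3)
[6] phototaxis off; pass (-2, 3)
output (-2, 3)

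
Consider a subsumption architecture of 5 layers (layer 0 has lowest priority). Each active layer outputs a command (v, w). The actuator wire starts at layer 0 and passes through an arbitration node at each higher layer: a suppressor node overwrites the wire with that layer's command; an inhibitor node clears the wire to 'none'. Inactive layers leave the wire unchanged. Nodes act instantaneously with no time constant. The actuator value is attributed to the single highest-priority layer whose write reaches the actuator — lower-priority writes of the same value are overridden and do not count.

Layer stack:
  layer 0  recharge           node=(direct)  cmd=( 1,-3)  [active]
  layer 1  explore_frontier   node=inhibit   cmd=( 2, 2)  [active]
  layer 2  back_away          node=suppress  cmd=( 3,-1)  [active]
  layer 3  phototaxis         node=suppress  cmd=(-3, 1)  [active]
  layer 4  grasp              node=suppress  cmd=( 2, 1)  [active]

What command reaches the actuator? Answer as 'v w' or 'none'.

L0 recharge: active, feeds wire = (1, -3)
L1 explore_frontier: active, inhibitor → wire = none
L2 back_away: active, suppressor → wire = (3, -1)
L3 phototaxis: active, suppressor → wire = (-3, 1)
L4 grasp: active, suppressor → wire = (2, 1)
actuator = (2, 1)

2 1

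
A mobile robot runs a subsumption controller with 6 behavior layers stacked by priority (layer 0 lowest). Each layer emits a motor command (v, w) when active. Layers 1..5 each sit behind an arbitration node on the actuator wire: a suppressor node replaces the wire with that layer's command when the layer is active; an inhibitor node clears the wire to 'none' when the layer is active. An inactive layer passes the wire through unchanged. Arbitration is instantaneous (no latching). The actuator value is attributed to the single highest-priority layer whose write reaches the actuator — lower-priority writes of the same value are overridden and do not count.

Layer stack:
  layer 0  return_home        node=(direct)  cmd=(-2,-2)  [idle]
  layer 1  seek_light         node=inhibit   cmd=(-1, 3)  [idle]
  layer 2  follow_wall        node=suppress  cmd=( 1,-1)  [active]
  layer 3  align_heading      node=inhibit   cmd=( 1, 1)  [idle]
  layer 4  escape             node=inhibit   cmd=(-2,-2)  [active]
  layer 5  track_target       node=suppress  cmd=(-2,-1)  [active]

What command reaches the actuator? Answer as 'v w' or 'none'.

-2 -1

L0 return_home: idle → wire = none
L1 seek_light: idle → wire stays none
L2 follow_wall: active, suppressor → wire = (1, -1)
L3 align_heading: idle → wire stays (1, -1)
L4 escape: active, inhibitor → wire = none
L5 track_target: active, suppressor → wire = (-2, -1)
actuator = (-2, -1)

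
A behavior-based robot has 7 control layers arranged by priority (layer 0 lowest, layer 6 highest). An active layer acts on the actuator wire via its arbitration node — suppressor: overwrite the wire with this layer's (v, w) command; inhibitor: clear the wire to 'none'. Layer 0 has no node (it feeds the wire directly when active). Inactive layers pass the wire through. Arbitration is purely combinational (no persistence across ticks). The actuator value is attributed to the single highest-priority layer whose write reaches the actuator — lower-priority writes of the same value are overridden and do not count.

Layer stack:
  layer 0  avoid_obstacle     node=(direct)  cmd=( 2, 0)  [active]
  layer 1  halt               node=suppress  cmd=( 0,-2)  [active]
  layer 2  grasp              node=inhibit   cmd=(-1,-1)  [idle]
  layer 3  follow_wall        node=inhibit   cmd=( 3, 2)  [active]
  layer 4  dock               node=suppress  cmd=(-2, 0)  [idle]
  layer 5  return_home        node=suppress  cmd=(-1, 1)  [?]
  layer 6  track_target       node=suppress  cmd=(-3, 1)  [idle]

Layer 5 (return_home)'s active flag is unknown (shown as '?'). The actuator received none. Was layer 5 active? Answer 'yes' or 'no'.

no

If layer 5 is active=yes:
  actuator would be (-1, 1)
If layer 5 is active=no:
  actuator would be none
Observed none, so layer 5 was idle.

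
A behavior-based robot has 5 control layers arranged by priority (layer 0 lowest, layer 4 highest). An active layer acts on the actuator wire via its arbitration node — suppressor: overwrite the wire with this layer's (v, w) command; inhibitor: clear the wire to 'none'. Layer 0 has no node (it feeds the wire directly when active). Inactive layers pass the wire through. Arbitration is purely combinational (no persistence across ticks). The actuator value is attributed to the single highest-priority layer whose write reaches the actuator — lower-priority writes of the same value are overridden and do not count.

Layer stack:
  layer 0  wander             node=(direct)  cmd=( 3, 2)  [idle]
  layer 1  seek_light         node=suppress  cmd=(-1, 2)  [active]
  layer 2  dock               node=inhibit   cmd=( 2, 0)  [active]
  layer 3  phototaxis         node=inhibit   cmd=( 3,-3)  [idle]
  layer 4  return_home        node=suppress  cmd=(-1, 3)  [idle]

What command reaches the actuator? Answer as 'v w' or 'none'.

layer 0 (wander) idle — none
layer 1 (seek_light) active — suppresses: (-1, 2)
layer 2 (dock) active — inhibits: none
layer 3 (phototaxis) idle — unchanged: none
layer 4 (return_home) idle — unchanged: none
→ actuator none

none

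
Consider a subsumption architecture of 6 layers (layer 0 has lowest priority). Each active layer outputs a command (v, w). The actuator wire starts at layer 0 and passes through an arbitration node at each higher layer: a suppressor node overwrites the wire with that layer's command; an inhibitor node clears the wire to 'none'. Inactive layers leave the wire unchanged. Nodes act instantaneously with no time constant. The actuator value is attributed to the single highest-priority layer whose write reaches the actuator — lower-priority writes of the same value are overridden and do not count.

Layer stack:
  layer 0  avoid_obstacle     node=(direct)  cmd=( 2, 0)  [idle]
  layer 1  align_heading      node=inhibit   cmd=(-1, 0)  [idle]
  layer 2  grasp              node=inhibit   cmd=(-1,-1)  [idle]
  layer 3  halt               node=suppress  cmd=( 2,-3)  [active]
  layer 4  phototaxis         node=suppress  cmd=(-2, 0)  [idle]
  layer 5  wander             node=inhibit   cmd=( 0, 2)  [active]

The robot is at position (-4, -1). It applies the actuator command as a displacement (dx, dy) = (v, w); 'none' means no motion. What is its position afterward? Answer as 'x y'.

-4 -1

layer 0 (avoid_obstacle) idle — none
layer 1 (align_heading) idle — unchanged: none
layer 2 (grasp) idle — unchanged: none
layer 3 (halt) active — suppresses: (2, -3)
layer 4 (phototaxis) idle — unchanged: (2, -3)
layer 5 (wander) active — inhibits: none
→ actuator none
position: (-4, -1) + none = (-4, -1)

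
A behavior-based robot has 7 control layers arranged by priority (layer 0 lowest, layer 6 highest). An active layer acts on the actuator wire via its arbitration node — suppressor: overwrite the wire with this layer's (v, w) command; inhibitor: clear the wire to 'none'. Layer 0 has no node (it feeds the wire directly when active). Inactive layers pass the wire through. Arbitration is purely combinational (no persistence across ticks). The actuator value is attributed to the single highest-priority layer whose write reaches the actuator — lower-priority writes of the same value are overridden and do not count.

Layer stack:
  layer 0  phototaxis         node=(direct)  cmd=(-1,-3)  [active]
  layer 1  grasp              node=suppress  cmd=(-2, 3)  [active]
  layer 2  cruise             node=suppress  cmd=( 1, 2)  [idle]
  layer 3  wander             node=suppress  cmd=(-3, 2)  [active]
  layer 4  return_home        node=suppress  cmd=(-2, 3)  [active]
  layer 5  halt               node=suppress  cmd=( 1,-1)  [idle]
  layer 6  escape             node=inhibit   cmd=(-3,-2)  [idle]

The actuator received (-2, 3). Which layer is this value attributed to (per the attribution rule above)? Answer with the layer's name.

return_home

[0] phototaxis on; wire := (-1, -3)
[1] grasp on (suppress); wire := (-2, 3)
[2] cruise off; pass (-2, 3)
[3] wander on (suppress); wire := (-3, 2)
[4] return_home on (suppress); wire := (-2, 3)
[5] halt off; pass (-2, 3)
[6] escape off; pass (-2, 3)
output (-2, 3)
last writer: layer 4 = return_home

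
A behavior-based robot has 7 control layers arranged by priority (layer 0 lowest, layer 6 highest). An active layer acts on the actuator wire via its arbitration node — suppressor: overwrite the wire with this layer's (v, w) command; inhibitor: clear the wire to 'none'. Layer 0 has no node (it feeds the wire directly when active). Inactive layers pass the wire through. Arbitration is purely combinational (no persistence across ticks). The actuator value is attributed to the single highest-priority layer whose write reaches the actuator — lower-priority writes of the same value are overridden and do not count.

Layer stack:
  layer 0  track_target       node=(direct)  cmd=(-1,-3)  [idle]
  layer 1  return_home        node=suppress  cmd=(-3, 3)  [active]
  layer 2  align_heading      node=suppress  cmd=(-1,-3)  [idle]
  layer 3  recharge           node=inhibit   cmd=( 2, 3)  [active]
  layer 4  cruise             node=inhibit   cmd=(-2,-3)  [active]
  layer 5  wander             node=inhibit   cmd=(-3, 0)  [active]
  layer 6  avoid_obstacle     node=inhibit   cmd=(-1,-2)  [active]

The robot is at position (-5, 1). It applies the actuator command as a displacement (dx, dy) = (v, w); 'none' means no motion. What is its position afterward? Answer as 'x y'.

-5 1

layer 0 (track_target) idle — none
layer 1 (return_home) active — suppresses: (-3, 3)
layer 2 (align_heading) idle — unchanged: (-3, 3)
layer 3 (recharge) active — inhibits: none
layer 4 (cruise) active — inhibits: none
layer 5 (wander) active — inhibits: none
layer 6 (avoid_obstacle) active — inhibits: none
→ actuator none
position: (-5, 1) + none = (-5, 1)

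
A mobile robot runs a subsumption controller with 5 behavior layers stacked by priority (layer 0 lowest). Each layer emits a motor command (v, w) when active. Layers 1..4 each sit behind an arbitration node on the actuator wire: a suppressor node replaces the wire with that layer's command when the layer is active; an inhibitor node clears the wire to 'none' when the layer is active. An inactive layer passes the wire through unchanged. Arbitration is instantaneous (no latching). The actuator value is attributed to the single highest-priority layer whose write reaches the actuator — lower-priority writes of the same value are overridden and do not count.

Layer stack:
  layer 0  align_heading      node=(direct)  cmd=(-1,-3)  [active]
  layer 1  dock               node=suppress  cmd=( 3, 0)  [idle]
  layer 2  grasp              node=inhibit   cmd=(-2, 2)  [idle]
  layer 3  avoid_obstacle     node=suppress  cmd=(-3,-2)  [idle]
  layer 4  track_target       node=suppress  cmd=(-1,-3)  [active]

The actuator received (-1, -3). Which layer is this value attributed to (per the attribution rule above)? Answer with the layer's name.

layer 0 (align_heading) active — direct: (-1, -3)
layer 1 (dock) idle — unchanged: (-1, -3)
layer 2 (grasp) idle — unchanged: (-1, -3)
layer 3 (avoid_obstacle) idle — unchanged: (-1, -3)
layer 4 (track_target) active — suppresses: (-1, -3)
→ actuator (-1, -3)
last writer: layer 4 = track_target

track_target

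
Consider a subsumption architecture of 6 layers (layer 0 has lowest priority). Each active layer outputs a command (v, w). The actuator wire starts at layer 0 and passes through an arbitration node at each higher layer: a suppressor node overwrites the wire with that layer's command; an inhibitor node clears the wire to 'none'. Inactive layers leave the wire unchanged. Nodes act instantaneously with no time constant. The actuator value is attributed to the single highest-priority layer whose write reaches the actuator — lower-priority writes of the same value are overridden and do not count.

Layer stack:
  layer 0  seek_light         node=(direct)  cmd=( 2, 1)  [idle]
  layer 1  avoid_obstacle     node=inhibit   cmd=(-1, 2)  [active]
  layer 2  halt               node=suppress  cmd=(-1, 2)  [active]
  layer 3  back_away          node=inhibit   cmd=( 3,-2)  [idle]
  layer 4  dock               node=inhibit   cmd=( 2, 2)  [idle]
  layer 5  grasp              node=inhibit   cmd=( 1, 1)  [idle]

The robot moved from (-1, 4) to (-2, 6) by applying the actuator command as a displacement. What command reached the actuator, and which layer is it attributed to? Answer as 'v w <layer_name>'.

-1 2 halt

displacement = (-2, 6) − (-1, 4) = (-1, 2)
[0] seek_light off; wire := none
[1] avoid_obstacle on (inhibit); wire := none
[2] halt on (suppress); wire := (-1, 2)
[3] back_away off; pass (-1, 2)
[4] dock off; pass (-1, 2)
[5] grasp off; pass (-1, 2)
output (-1, 2) — from layer 2 (halt)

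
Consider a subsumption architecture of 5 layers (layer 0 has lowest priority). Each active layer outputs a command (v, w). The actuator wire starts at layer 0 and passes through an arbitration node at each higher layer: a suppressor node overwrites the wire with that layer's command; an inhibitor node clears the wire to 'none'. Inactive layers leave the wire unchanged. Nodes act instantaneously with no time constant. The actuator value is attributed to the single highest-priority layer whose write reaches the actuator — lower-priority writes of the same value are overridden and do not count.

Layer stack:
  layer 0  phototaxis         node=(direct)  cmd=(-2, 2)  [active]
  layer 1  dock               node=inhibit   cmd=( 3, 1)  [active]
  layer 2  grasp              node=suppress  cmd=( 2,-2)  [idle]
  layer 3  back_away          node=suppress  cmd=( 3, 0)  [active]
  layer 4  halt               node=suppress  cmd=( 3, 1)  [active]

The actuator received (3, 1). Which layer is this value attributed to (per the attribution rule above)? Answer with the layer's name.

halt

L0 phototaxis: active, feeds wire = (-2, 2)
L1 dock: active, inhibitor → wire = none
L2 grasp: idle → wire stays none
L3 back_away: active, suppressor → wire = (3, 0)
L4 halt: active, suppressor → wire = (3, 1)
actuator = (3, 1)
last writer: layer 4 = halt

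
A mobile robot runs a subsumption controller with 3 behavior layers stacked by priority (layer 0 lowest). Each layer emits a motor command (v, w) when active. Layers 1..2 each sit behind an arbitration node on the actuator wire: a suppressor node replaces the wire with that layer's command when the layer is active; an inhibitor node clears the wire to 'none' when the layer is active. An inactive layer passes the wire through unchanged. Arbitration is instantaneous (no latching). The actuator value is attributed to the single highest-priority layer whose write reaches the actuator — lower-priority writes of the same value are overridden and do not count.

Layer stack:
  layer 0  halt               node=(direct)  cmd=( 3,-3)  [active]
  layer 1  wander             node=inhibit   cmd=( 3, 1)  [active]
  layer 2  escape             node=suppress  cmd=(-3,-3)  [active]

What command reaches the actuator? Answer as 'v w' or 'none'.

-3 -3

[0] halt on; wire := (3, -3)
[1] wander on (inhibit); wire := none
[2] escape on (suppress); wire := (-3, -3)
output (-3, -3)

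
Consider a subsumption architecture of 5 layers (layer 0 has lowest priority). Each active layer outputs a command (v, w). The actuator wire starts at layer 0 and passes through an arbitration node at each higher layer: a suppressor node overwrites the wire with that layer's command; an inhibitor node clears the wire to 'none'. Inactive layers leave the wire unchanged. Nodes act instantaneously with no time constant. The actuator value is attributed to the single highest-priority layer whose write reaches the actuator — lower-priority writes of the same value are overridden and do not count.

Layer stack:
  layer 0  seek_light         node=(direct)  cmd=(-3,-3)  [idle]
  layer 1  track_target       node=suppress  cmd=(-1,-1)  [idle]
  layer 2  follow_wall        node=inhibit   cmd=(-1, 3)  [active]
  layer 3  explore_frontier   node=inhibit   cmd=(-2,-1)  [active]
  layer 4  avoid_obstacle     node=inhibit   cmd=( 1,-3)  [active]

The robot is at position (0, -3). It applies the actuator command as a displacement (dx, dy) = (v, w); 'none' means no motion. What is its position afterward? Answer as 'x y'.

0 -3

L0 seek_light: idle → wire = none
L1 track_target: idle → wire stays none
L2 follow_wall: active, inhibitor → wire = none
L3 explore_frontier: active, inhibitor → wire = none
L4 avoid_obstacle: active, inhibitor → wire = none
actuator = none
position: (0, -3) + none = (0, -3)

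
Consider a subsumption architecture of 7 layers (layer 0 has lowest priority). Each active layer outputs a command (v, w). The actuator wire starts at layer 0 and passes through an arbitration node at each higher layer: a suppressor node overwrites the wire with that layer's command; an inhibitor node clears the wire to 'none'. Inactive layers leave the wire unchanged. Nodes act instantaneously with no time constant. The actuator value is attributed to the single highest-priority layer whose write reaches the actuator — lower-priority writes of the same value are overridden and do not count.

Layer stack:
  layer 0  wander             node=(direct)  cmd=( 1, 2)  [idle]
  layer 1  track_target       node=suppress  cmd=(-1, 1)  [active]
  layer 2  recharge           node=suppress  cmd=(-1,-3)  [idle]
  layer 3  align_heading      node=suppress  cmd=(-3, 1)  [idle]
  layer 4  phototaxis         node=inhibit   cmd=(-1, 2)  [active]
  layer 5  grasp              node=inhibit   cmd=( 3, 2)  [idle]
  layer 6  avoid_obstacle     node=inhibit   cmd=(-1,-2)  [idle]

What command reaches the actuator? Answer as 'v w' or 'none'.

none

L0 wander: idle → wire = none
L1 track_target: active, suppressor → wire = (-1, 1)
L2 recharge: idle → wire stays (-1, 1)
L3 align_heading: idle → wire stays (-1, 1)
L4 phototaxis: active, inhibitor → wire = none
L5 grasp: idle → wire stays none
L6 avoid_obstacle: idle → wire stays none
actuator = none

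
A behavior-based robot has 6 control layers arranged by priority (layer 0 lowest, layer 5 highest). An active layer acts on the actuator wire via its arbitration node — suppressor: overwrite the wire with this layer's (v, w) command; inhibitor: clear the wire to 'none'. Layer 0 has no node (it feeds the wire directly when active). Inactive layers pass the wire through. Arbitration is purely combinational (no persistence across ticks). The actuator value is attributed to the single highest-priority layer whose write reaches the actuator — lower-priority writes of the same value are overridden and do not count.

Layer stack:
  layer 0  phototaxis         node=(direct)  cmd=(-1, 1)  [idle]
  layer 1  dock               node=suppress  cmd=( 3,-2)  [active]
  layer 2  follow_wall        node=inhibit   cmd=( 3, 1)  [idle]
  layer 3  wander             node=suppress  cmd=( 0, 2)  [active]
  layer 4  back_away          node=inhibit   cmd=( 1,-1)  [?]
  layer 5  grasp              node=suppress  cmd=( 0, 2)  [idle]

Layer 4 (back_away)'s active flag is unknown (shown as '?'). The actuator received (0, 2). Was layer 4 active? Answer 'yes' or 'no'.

no

If layer 4 is active=yes:
  actuator would be none
If layer 4 is active=no:
  actuator would be (0, 2)
Observed (0, 2), so layer 4 was idle.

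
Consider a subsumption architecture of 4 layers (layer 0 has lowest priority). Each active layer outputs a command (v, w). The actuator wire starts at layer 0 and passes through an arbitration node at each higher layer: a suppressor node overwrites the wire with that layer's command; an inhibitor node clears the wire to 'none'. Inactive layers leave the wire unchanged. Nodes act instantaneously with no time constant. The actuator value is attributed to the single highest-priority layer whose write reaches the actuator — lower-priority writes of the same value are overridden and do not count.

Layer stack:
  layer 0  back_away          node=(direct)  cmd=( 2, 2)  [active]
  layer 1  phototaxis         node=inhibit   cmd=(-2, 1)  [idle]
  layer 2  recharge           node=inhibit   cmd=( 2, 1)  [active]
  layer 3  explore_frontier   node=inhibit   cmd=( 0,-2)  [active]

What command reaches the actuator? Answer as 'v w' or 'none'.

none

L0 back_away: active, feeds wire = (2, 2)
L1 phototaxis: idle → wire stays (2, 2)
L2 recharge: active, inhibitor → wire = none
L3 explore_frontier: active, inhibitor → wire = none
actuator = none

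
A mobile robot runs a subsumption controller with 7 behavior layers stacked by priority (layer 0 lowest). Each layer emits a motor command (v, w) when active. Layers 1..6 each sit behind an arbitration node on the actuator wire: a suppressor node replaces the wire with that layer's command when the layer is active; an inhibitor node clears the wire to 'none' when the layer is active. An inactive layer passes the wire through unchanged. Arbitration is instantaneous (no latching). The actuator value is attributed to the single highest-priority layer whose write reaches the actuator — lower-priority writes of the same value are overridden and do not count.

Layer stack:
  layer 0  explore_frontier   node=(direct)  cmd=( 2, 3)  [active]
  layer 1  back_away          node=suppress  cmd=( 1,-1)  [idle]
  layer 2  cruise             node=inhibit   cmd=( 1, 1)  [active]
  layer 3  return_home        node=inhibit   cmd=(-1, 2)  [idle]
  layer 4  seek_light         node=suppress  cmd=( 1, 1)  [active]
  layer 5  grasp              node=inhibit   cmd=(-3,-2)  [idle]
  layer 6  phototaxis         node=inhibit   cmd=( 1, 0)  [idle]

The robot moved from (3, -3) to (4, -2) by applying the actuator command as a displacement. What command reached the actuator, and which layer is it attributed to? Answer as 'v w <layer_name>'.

1 1 seek_light

displacement = (4, -2) − (3, -3) = (1, 1)
[0] explore_frontier on; wire := (2, 3)
[1] back_away off; pass (2, 3)
[2] cruise on (inhibit); wire := none
[3] return_home off; pass none
[4] seek_light on (suppress); wire := (1, 1)
[5] grasp off; pass (1, 1)
[6] phototaxis off; pass (1, 1)
output (1, 1) — from layer 4 (seek_light)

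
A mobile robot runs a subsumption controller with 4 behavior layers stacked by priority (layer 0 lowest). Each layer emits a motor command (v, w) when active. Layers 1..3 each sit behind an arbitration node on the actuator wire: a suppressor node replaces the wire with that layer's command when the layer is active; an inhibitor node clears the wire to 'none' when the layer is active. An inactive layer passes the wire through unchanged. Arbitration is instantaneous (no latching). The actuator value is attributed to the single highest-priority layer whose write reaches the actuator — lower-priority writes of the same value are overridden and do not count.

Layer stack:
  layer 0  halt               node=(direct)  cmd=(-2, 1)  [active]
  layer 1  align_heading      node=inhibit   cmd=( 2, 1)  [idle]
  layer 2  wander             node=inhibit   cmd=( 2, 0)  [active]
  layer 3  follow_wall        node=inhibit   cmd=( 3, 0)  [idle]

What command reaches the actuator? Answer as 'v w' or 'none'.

layer 0 (halt) active — direct: (-2, 1)
layer 1 (align_heading) idle — unchanged: (-2, 1)
layer 2 (wander) active — inhibits: none
layer 3 (follow_wall) idle — unchanged: none
→ actuator none

none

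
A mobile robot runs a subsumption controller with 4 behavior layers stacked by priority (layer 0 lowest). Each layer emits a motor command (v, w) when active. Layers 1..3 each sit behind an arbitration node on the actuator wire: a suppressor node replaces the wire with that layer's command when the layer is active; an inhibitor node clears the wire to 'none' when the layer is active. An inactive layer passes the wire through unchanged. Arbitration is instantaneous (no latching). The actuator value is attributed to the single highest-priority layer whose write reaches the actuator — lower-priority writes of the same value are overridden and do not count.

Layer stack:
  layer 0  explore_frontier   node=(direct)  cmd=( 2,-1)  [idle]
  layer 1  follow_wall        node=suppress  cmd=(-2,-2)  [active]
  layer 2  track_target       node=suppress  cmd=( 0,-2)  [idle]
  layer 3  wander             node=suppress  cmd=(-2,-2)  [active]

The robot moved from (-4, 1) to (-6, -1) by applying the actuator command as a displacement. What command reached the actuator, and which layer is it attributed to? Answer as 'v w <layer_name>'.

-2 -2 wander

displacement = (-6, -1) − (-4, 1) = (-2, -2)
[0] explore_frontier off; wire := none
[1] follow_wall on (suppress); wire := (-2, -2)
[2] track_target off; pass (-2, -2)
[3] wander on (suppress); wire := (-2, -2)
output (-2, -2) — from layer 3 (wander)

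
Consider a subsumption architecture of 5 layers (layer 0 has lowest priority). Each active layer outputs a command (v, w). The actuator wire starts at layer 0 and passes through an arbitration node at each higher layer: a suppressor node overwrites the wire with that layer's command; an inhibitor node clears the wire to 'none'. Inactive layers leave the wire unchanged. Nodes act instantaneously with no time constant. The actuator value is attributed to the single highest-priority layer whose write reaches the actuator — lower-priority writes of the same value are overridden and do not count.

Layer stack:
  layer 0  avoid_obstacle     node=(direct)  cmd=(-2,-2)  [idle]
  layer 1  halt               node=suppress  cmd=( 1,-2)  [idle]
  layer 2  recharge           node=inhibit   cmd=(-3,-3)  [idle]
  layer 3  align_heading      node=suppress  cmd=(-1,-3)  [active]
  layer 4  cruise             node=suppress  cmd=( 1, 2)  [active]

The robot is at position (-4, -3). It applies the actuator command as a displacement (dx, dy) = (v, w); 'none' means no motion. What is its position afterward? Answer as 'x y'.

-3 -1

L0 avoid_obstacle: idle → wire = none
L1 halt: idle → wire stays none
L2 recharge: idle → wire stays none
L3 align_heading: active, suppressor → wire = (-1, -3)
L4 cruise: active, suppressor → wire = (1, 2)
actuator = (1, 2)
position: (-4, -3) + (1, 2) = (-3, -1)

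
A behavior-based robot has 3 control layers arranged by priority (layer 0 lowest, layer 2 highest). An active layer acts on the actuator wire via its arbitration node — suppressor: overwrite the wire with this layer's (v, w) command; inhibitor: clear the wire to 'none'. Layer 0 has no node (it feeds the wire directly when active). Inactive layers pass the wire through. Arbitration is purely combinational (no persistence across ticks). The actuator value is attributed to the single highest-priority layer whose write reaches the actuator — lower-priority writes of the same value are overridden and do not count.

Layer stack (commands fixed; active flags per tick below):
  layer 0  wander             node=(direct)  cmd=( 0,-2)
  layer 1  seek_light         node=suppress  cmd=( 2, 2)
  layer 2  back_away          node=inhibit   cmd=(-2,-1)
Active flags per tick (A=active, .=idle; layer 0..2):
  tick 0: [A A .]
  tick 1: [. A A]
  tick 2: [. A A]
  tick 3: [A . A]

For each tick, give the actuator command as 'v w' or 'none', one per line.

2 2
none
none
none

tick 0:
  L0 wander: active, feeds wire = (0, -2)
  L1 seek_light: active, suppressor → wire = (2, 2)
  L2 back_away: idle → wire stays (2, 2)
  actuator = (2, 2)
tick 1:
  L0 wander: idle → wire = none
  L1 seek_light: active, suppressor → wire = (2, 2)
  L2 back_away: active, inhibitor → wire = none
  actuator = none
tick 2:
  L0 wander: idle → wire = none
  L1 seek_light: active, suppressor → wire = (2, 2)
  L2 back_away: active, inhibitor → wire = none
  actuator = none
tick 3:
  L0 wander: active, feeds wire = (0, -2)
  L1 seek_light: idle → wire stays (0, -2)
  L2 back_away: active, inhibitor → wire = none
  actuator = none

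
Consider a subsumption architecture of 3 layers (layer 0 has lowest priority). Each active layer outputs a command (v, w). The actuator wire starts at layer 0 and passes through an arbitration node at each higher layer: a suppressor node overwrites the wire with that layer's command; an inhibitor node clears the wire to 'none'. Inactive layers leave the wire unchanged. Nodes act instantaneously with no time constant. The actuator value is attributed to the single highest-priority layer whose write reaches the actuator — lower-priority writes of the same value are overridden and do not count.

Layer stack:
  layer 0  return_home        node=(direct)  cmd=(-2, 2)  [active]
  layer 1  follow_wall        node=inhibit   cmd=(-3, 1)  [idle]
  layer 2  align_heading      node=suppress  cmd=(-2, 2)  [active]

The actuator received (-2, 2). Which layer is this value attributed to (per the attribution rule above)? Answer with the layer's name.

L0 return_home: active, feeds wire = (-2, 2)
L1 follow_wall: idle → wire stays (-2, 2)
L2 align_heading: active, suppressor → wire = (-2, 2)
actuator = (-2, 2)
last writer: layer 2 = align_heading

align_heading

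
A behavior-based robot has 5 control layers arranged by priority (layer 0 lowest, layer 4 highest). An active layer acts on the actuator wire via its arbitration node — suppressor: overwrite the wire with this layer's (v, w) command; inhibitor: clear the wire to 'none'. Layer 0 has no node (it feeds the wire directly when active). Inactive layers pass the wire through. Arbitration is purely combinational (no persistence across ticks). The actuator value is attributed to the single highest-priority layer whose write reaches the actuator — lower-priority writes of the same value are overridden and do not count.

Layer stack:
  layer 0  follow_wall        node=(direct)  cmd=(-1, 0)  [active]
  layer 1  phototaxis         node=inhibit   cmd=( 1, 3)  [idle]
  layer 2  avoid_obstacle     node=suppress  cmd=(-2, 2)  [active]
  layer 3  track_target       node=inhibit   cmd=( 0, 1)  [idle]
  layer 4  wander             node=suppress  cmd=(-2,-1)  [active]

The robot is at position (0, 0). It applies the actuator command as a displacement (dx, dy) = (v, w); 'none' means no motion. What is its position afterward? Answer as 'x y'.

-2 -1

[0] follow_wall on; wire := (-1, 0)
[1] phototaxis off; pass (-1, 0)
[2] avoid_obstacle on (suppress); wire := (-2, 2)
[3] track_target off; pass (-2, 2)
[4] wander on (suppress); wire := (-2, -1)
output (-2, -1)
position: (0, 0) + (-2, -1) = (-2, -1)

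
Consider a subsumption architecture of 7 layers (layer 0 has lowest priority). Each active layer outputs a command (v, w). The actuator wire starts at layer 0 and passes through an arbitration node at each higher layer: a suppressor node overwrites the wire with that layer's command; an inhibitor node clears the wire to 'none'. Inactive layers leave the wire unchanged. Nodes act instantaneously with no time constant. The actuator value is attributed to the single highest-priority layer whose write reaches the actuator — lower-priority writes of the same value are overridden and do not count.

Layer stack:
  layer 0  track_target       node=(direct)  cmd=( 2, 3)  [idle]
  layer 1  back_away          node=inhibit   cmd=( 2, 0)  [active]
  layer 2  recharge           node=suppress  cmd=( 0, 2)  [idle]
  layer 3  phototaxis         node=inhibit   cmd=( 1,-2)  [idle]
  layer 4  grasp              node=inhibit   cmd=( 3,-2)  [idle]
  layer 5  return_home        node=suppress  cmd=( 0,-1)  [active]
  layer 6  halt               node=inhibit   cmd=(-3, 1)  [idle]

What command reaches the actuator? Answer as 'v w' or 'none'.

0 -1

layer 0 (track_target) idle — none
layer 1 (back_away) active — inhibits: none
layer 2 (recharge) idle — unchanged: none
layer 3 (phototaxis) idle — unchanged: none
layer 4 (grasp) idle — unchanged: none
layer 5 (return_home) active — suppresses: (0, -1)
layer 6 (halt) idle — unchanged: (0, -1)
→ actuator (0, -1)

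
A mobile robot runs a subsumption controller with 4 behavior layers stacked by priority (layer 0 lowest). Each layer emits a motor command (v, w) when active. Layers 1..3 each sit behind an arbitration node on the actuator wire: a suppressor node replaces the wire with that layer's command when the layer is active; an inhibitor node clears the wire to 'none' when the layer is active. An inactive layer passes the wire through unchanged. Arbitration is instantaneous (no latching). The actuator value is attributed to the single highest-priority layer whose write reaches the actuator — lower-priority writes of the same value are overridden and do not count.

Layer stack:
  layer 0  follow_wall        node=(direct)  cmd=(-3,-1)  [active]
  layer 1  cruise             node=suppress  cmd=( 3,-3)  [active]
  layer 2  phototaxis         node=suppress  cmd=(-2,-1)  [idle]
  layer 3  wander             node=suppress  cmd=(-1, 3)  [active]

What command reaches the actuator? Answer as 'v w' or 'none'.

L0 follow_wall: active, feeds wire = (-3, -1)
L1 cruise: active, suppressor → wire = (3, -3)
L2 phototaxis: idle → wire stays (3, -3)
L3 wander: active, suppressor → wire = (-1, 3)
actuator = (-1, 3)

-1 3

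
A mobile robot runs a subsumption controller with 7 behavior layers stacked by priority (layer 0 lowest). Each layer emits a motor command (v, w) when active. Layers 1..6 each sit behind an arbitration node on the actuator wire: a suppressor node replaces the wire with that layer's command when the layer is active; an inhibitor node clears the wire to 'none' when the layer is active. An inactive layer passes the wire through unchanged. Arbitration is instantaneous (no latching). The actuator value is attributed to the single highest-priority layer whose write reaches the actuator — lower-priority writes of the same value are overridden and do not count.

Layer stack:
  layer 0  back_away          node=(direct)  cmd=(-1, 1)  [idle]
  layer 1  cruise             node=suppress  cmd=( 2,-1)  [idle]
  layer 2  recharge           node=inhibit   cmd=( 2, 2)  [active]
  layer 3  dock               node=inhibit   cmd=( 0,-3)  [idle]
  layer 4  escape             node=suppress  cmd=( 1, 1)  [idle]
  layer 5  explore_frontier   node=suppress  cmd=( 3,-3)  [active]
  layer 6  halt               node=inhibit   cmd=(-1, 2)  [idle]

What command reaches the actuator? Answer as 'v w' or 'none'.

L0 back_away: idle → wire = none
L1 cruise: idle → wire stays none
L2 recharge: active, inhibitor → wire = none
L3 dock: idle → wire stays none
L4 escape: idle → wire stays none
L5 explore_frontier: active, suppressor → wire = (3, -3)
L6 halt: idle → wire stays (3, -3)
actuator = (3, -3)

3 -3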